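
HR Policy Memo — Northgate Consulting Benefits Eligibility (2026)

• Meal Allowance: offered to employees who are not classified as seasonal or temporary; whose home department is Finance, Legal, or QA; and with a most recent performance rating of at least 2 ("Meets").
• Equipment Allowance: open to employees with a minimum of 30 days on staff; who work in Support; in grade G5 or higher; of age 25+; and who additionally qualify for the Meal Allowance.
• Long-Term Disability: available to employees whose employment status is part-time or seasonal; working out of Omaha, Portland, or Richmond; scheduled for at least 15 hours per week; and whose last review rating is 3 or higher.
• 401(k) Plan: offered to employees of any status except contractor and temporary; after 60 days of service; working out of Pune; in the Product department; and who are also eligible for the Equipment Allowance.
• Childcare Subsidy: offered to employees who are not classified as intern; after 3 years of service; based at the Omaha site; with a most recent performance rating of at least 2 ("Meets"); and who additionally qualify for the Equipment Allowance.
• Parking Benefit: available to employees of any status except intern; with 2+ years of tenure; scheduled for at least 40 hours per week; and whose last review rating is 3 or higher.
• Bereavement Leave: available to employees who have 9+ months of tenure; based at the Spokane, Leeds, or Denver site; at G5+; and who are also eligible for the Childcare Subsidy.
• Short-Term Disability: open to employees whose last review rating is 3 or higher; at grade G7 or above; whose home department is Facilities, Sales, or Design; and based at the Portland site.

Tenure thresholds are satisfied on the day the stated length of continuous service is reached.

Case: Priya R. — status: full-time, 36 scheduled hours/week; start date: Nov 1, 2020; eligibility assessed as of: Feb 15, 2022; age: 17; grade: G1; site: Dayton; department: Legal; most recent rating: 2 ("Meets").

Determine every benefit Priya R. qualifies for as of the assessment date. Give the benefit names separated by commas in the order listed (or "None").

Service from Nov 1, 2020 to Feb 15, 2022: 471 days.
Meal Allowance — status full-time ✓ (not excluded); dept Legal ✓; rating 2 ≥ 2 ✓ → eligible.
Equipment Allowance — service 471 days ≥ 30 days ✓; dept Legal ✗ → not eligible.
Long-Term Disability — status full-time ✗ (requires part-time or seasonal) → not eligible.
401(k) Plan — status full-time ✓ (not excluded); service 471 days ≥ 60 days ✓; site Dayton ✗ (not Pune) → not eligible.
Childcare Subsidy — status full-time ✓ (not excluded); service 471 days < 3 years (≈1095 days) ✗ → not eligible.
Parking Benefit — status full-time ✓ (not excluded); service 471 days < 2 years (≈730 days) ✗ → not eligible.
Bereavement Leave — service 471 days ≥ 9 months (≈270 days) ✓; site Dayton ✗ (not Spokane, Leeds, or Denver) → not eligible.
Short-Term Disability — rating 2 < 3 ✗ → not eligible.

Meal Allowance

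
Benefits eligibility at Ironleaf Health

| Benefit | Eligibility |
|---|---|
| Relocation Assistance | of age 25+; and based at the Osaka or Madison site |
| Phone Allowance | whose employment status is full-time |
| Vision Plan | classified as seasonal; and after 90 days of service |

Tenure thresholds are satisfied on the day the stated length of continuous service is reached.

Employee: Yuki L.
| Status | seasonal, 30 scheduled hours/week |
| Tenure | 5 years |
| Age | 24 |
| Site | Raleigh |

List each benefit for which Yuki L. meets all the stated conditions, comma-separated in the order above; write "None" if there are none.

Vision Plan

Relocation Assistance — age 24 < 25 ✗ → not eligible.
Phone Allowance — status seasonal ✗ (requires full-time) → not eligible.
Vision Plan — status seasonal ✓; service 5 years ≥ 90 days ✓ → eligible.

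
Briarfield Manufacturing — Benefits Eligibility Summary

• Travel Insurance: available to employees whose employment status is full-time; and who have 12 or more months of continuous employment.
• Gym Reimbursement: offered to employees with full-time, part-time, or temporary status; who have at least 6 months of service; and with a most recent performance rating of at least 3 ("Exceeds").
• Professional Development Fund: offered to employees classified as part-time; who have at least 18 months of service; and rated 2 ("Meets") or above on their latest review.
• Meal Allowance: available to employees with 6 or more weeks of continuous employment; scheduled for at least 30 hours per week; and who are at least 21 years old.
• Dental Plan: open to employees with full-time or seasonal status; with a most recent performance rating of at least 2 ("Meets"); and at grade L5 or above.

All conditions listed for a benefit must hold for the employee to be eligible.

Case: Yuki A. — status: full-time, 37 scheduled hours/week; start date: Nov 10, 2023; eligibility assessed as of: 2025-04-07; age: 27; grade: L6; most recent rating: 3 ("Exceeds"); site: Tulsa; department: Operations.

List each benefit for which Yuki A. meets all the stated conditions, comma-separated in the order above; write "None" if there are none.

Travel Insurance, Gym Reimbursement, Meal Allowance, Dental Plan

Service from Nov 10, 2023 to 2025-04-07: 514 days.
Travel Insurance — status full-time ✓; service 514 days ≥ 12 months (≈360 days) ✓ → eligible.
Gym Reimbursement — status full-time ✓; service 514 days ≥ 6 months (≈180 days) ✓; rating 3 ≥ 3 ✓ → eligible.
Professional Development Fund — status full-time ✗ (requires part-time) → not eligible.
Meal Allowance — service 514 days ≥ 6 weeks (≈42 days) ✓; 37 hrs/wk ≥ 30 ✓; age 27 ≥ 21 ✓ → eligible.
Dental Plan — status full-time ✓; rating 3 ≥ 2 ✓; grade L6 ≥ L5 ✓ → eligible.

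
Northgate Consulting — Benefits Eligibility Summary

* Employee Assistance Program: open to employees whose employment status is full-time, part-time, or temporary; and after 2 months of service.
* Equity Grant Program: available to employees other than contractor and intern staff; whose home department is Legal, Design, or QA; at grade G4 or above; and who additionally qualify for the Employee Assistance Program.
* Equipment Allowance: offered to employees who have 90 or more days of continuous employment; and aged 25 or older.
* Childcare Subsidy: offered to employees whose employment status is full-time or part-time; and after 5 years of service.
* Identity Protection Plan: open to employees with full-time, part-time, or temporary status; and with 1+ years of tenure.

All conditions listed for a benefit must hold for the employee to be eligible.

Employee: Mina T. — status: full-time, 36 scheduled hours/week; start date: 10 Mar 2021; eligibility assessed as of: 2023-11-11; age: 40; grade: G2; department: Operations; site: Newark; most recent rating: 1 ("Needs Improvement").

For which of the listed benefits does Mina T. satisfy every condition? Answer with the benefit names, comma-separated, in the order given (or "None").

Service from 10 Mar 2021 to 2023-11-11: 976 days.
Employee Assistance Program — status full-time ✓; service 976 days ≥ 2 months (≈60 days) ✓ → eligible.
Equity Grant Program — status full-time ✓ (not excluded); dept Operations ✗ → not eligible.
Equipment Allowance — service 976 days ≥ 90 days ✓; age 40 ≥ 25 ✓ → eligible.
Childcare Subsidy — status full-time ✓; service 976 days < 5 years (≈1825 days) ✗ → not eligible.
Identity Protection Plan — status full-time ✓; service 976 days ≥ 1 year (≈365 days) ✓ → eligible.

Employee Assistance Program, Equipment Allowance, Identity Protection Plan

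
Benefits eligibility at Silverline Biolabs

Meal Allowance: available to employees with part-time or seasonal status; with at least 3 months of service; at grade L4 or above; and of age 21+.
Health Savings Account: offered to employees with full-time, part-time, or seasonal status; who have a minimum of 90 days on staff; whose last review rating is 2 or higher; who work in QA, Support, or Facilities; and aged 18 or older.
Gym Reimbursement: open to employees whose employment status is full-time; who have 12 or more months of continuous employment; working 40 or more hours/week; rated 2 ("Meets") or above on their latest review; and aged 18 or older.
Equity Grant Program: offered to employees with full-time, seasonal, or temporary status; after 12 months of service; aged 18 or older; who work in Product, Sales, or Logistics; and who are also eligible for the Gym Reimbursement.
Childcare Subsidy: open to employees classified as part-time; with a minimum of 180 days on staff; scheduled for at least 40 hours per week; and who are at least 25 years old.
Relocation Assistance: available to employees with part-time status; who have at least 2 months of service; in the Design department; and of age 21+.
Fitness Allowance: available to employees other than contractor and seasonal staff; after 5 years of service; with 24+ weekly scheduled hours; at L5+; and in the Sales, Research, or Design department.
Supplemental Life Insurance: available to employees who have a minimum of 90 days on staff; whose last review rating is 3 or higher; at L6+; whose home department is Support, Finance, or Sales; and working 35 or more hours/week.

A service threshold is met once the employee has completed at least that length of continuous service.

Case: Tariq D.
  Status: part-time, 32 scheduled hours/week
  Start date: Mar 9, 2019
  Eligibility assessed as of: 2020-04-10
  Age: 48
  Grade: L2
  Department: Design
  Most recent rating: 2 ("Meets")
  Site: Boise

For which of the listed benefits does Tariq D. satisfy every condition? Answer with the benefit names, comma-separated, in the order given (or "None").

Relocation Assistance

Service from Mar 9, 2019 to 2020-04-10: 398 days.
Meal Allowance — status part-time ✓; service 398 days ≥ 3 months (≈90 days) ✓; grade L2 < L4 ✗ → not eligible.
Health Savings Account — status part-time ✓; service 398 days ≥ 90 days ✓; rating 2 ≥ 2 ✓; dept Design ✗ → not eligible.
Gym Reimbursement — status part-time ✗ (requires full-time) → not eligible.
Equity Grant Program — status part-time ✗ (requires full-time, seasonal, or temporary) → not eligible.
Childcare Subsidy — status part-time ✓; service 398 days ≥ 180 days ✓; 32 hrs/wk < 40 ✗ → not eligible.
Relocation Assistance — status part-time ✓; service 398 days ≥ 2 months (≈60 days) ✓; dept Design ✓; age 48 ≥ 21 ✓ → eligible.
Fitness Allowance — status part-time ✓ (not excluded); service 398 days < 5 years (≈1825 days) ✗ → not eligible.
Supplemental Life Insurance — service 398 days ≥ 90 days ✓; rating 2 < 3 ✗ → not eligible.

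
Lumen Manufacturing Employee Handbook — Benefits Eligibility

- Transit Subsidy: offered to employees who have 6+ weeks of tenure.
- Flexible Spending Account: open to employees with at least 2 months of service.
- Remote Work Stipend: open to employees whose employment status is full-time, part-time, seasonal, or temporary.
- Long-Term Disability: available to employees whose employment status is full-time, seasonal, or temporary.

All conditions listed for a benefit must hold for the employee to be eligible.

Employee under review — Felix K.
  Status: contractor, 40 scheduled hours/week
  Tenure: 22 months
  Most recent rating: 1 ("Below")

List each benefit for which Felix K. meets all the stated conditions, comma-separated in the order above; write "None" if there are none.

Transit Subsidy — service 22 months ≥ 6 weeks (≈42 days) ✓ → eligible.
Flexible Spending Account — service 22 months ≥ 2 months ✓ → eligible.
Remote Work Stipend — status contractor ✗ (requires full-time, part-time, seasonal, or temporary) → not eligible.
Long-Term Disability — status contractor ✗ (requires full-time, seasonal, or temporary) → not eligible.

Transit Subsidy, Flexible Spending Account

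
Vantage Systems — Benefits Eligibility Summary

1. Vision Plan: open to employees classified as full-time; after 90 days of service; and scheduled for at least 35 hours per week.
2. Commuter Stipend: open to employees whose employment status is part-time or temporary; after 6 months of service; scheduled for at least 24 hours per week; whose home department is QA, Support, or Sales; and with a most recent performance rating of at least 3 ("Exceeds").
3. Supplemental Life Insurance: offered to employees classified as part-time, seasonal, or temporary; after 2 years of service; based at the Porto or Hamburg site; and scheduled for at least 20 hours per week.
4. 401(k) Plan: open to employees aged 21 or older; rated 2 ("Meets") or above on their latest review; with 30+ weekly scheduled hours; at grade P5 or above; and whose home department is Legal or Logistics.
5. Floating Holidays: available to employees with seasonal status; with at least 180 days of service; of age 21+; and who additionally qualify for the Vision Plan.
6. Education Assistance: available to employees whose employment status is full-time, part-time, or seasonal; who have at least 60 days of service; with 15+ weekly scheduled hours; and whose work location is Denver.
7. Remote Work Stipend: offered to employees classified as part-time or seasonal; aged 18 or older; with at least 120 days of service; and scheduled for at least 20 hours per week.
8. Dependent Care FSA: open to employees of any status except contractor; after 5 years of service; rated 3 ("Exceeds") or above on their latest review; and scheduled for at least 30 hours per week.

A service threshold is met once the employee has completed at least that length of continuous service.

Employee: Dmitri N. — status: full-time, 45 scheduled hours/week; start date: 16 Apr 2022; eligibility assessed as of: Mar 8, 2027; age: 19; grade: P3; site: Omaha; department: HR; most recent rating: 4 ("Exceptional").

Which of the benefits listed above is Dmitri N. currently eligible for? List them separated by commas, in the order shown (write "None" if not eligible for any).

Service from 16 Apr 2022 to Mar 8, 2027: 1787 days.
Vision Plan — status full-time ✓; service 1787 days ≥ 90 days ✓; 45 hrs/wk ≥ 35 ✓ → eligible.
Commuter Stipend — status full-time ✗ (requires part-time or temporary) → not eligible.
Supplemental Life Insurance — status full-time ✗ (requires part-time, seasonal, or temporary) → not eligible.
401(k) Plan — age 19 < 21 ✗ → not eligible.
Floating Holidays — status full-time ✗ (requires seasonal) → not eligible.
Education Assistance — status full-time ✓; service 1787 days ≥ 60 days ✓; 45 hrs/wk ≥ 15 ✓; site Omaha ✗ (not Denver) → not eligible.
Remote Work Stipend — status full-time ✗ (requires part-time or seasonal) → not eligible.
Dependent Care FSA — status full-time ✓ (not excluded); service 1787 days < 5 years (≈1825 days) ✗ → not eligible.

Vision Plan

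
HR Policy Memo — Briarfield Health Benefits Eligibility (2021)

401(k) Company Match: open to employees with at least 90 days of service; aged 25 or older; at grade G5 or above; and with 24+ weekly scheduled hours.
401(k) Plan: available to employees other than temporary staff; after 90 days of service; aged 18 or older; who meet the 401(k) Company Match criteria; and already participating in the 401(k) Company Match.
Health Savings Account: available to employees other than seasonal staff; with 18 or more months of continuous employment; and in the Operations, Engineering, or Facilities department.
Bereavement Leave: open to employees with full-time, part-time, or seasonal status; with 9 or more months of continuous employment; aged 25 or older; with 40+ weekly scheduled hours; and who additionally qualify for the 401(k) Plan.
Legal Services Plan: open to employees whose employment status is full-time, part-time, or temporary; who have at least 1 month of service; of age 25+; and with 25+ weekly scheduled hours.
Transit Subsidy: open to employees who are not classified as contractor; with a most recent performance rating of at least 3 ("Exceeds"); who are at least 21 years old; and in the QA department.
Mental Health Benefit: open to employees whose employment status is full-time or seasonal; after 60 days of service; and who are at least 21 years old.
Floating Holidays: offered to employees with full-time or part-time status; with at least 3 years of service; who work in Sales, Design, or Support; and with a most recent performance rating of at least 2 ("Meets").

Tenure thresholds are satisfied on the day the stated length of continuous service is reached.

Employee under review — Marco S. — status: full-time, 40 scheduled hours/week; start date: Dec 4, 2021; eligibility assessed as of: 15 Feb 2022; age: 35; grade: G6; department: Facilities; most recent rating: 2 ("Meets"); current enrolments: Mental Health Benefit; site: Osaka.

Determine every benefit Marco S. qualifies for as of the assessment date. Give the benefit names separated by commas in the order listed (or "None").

Legal Services Plan, Mental Health Benefit

Service from Dec 4, 2021 to 15 Feb 2022: 73 days.
401(k) Company Match — service 73 days < 90 days ✗ → not eligible.
401(k) Plan — status full-time ✓ (not excluded); service 73 days < 90 days ✗ → not eligible.
Health Savings Account — status full-time ✓ (not excluded); service 73 days < 18 months (≈540 days) ✗ → not eligible.
Bereavement Leave — status full-time ✓; service 73 days < 9 months (≈270 days) ✗ → not eligible.
Legal Services Plan — status full-time ✓; service 73 days ≥ 1 month (≈30 days) ✓; age 35 ≥ 25 ✓; 40 hrs/wk ≥ 25 ✓ → eligible.
Transit Subsidy — status full-time ✓ (not excluded); rating 2 < 3 ✗ → not eligible.
Mental Health Benefit — status full-time ✓; service 73 days ≥ 60 days ✓; age 35 ≥ 21 ✓ → eligible.
Floating Holidays — status full-time ✓; service 73 days < 3 years (≈1095 days) ✗ → not eligible.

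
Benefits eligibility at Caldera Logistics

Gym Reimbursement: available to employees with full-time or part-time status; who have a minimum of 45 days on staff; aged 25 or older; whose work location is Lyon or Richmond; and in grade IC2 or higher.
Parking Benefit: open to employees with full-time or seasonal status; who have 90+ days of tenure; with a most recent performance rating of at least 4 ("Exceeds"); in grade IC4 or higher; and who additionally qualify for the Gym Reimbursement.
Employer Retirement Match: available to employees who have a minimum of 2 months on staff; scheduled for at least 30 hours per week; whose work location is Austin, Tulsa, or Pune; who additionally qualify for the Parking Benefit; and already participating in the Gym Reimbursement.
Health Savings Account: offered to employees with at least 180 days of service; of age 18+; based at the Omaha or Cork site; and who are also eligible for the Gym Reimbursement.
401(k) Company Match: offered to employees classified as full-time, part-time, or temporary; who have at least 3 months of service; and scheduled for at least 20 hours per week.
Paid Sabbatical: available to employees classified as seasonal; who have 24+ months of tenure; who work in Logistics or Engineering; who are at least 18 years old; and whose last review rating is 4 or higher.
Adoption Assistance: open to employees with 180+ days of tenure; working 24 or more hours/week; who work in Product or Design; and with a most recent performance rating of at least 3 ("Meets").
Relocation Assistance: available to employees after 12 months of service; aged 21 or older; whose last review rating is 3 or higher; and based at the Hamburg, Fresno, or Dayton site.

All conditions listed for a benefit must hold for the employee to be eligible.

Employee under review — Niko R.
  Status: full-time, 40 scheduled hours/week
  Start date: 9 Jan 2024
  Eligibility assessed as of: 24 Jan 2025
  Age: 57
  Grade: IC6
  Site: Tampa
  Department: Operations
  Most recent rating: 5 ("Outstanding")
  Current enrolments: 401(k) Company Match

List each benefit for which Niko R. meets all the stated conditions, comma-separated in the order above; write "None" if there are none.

Service from 9 Jan 2024 to 24 Jan 2025: 381 days.
Gym Reimbursement — status full-time ✓; service 381 days ≥ 45 days ✓; age 57 ≥ 25 ✓; site Tampa ✗ (not Lyon or Richmond) → not eligible.
Parking Benefit — status full-time ✓; service 381 days ≥ 90 days ✓; rating 5 ≥ 4 ✓; grade IC6 ≥ IC4 ✓; not eligible for Gym Reimbursement ✗ → not eligible.
Employer Retirement Match — service 381 days ≥ 2 months (≈60 days) ✓; 40 hrs/wk ≥ 30 ✓; site Tampa ✗ (not Austin, Tulsa, or Pune) → not eligible.
Health Savings Account — service 381 days ≥ 180 days ✓; age 57 ≥ 18 ✓; site Tampa ✗ (not Omaha or Cork) → not eligible.
401(k) Company Match — status full-time ✓; service 381 days ≥ 3 months (≈90 days) ✓; 40 hrs/wk ≥ 20 ✓ → eligible.
Paid Sabbatical — status full-time ✗ (requires seasonal) → not eligible.
Adoption Assistance — service 381 days ≥ 180 days ✓; 40 hrs/wk ≥ 24 ✓; dept Operations ✗ → not eligible.
Relocation Assistance — service 381 days ≥ 12 months (≈360 days) ✓; age 57 ≥ 21 ✓; rating 5 ≥ 3 ✓; site Tampa ✗ (not Hamburg, Fresno, or Dayton) → not eligible.

401(k) Company Match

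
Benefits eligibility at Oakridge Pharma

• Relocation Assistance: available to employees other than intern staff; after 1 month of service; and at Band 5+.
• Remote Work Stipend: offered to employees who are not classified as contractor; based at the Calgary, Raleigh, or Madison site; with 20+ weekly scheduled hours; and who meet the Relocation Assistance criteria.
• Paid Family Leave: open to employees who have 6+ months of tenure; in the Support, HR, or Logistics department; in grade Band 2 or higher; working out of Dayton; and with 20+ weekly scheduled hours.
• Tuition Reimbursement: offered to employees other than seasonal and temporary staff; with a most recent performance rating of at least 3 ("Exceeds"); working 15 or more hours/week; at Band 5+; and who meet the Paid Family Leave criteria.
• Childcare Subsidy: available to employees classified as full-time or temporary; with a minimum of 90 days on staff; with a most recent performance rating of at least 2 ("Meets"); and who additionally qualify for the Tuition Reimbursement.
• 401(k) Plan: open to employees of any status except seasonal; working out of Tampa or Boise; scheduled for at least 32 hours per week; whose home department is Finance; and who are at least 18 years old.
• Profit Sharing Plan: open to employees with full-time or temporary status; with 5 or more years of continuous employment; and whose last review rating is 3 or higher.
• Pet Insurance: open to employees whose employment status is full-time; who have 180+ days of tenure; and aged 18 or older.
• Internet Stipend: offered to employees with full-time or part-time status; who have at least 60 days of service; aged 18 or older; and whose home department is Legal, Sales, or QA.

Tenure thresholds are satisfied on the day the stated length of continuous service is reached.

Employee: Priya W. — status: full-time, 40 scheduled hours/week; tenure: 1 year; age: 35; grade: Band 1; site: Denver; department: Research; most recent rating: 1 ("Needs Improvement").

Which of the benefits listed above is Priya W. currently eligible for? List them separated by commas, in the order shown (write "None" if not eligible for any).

Pet Insurance

Relocation Assistance — status full-time ✓ (not excluded); service 1 year ≥ 1 month (≈30 days) ✓; grade Band 1 < Band 5 ✗ → not eligible.
Remote Work Stipend — status full-time ✓ (not excluded); site Denver ✗ (not Calgary, Raleigh, or Madison) → not eligible.
Paid Family Leave — service 1 year ≥ 6 months (≈180 days) ✓; dept Research ✗ → not eligible.
Tuition Reimbursement — status full-time ✓ (not excluded); rating 1 < 3 ✗ → not eligible.
Childcare Subsidy — status full-time ✓; service 1 year ≥ 90 days ✓; rating 1 < 2 ✗ → not eligible.
401(k) Plan — status full-time ✓ (not excluded); site Denver ✗ (not Tampa or Boise) → not eligible.
Profit Sharing Plan — status full-time ✓; service 1 year < 5 years ✗ → not eligible.
Pet Insurance — status full-time ✓; service 1 year ≥ 180 days ✓; age 35 ≥ 18 ✓ → eligible.
Internet Stipend — status full-time ✓; service 1 year ≥ 60 days ✓; age 35 ≥ 18 ✓; dept Research ✗ → not eligible.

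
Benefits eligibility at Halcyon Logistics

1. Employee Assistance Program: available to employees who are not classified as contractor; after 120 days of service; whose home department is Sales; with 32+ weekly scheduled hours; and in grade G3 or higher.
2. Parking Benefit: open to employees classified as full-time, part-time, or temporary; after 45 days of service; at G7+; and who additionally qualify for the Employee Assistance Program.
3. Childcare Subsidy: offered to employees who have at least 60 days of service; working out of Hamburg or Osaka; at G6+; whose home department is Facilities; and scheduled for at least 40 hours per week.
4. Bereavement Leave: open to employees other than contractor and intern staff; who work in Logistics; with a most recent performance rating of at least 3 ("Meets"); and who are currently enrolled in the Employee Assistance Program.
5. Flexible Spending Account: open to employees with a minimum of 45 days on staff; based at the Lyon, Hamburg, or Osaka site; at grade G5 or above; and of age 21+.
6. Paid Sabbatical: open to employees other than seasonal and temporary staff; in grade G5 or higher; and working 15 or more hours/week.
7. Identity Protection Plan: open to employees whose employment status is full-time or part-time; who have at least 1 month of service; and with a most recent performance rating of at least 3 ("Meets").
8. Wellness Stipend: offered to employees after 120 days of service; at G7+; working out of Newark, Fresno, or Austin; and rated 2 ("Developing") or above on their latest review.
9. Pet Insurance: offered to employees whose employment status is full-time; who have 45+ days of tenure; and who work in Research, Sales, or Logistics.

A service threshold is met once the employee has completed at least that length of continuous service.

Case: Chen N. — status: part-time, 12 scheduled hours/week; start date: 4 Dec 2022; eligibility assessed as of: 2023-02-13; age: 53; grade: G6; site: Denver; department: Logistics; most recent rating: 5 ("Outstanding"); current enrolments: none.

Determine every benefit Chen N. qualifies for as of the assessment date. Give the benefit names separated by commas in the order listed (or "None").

Service from 4 Dec 2022 to 2023-02-13: 71 days.
Employee Assistance Program — status part-time ✓ (not excluded); service 71 days < 120 days ✗ → not eligible.
Parking Benefit — status part-time ✓; service 71 days ≥ 45 days ✓; grade G6 < G7 ✗ → not eligible.
Childcare Subsidy — service 71 days ≥ 60 days ✓; site Denver ✗ (not Hamburg or Osaka) → not eligible.
Bereavement Leave — status part-time ✓ (not excluded); dept Logistics ✓; rating 5 ≥ 3 ✓; not enrolled in Employee Assistance Program ✗ → not eligible.
Flexible Spending Account — service 71 days ≥ 45 days ✓; site Denver ✗ (not Lyon, Hamburg, or Osaka) → not eligible.
Paid Sabbatical — status part-time ✓ (not excluded); grade G6 ≥ G5 ✓; 12 hrs/wk < 15 ✗ → not eligible.
Identity Protection Plan — status part-time ✓; service 71 days ≥ 1 month (≈30 days) ✓; rating 5 ≥ 3 ✓ → eligible.
Wellness Stipend — service 71 days < 120 days ✗ → not eligible.
Pet Insurance — status part-time ✗ (requires full-time) → not eligible.

Identity Protection Plan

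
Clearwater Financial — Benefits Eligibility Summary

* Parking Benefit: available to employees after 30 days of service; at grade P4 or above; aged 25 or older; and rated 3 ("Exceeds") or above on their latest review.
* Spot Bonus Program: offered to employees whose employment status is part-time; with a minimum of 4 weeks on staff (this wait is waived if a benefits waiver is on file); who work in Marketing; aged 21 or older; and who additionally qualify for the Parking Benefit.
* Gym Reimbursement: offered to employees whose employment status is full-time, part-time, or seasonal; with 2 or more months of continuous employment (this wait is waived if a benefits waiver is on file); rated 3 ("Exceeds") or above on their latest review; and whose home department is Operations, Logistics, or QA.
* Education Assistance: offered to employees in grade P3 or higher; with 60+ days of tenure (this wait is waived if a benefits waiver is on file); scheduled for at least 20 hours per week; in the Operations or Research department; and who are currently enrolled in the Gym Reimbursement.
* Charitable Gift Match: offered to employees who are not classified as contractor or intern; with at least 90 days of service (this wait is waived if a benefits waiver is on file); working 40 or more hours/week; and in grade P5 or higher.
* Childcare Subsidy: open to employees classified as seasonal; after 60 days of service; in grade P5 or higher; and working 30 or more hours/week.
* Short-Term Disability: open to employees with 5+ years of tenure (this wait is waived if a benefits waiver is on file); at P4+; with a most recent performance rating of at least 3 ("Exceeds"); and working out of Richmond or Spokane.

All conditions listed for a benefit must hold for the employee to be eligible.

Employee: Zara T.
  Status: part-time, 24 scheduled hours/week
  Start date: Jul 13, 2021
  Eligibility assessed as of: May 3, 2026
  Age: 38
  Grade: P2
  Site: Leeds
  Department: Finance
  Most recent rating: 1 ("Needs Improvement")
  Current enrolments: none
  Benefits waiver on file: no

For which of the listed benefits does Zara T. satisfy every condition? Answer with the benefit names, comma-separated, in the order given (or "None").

Service from Jul 13, 2021 to May 3, 2026: 1755 days.
Parking Benefit — service 1755 days ≥ 30 days ✓; grade P2 < P4 ✗ → not eligible.
Spot Bonus Program — status part-time ✓; no waiver, service 1755 days ≥ 4 weeks (≈28 days) ✓; dept Finance ✗ → not eligible.
Gym Reimbursement — status part-time ✓; no waiver, service 1755 days ≥ 2 months (≈60 days) ✓; rating 1 < 3 ✗ → not eligible.
Education Assistance — grade P2 < P3 ✗ → not eligible.
Charitable Gift Match — status part-time ✓ (not excluded); no waiver, service 1755 days ≥ 90 days ✓; 24 hrs/wk < 40 ✗ → not eligible.
Childcare Subsidy — status part-time ✗ (requires seasonal) → not eligible.
Short-Term Disability — no waiver, service 1755 days < 5 years (≈1825 days) ✗ → not eligible.

None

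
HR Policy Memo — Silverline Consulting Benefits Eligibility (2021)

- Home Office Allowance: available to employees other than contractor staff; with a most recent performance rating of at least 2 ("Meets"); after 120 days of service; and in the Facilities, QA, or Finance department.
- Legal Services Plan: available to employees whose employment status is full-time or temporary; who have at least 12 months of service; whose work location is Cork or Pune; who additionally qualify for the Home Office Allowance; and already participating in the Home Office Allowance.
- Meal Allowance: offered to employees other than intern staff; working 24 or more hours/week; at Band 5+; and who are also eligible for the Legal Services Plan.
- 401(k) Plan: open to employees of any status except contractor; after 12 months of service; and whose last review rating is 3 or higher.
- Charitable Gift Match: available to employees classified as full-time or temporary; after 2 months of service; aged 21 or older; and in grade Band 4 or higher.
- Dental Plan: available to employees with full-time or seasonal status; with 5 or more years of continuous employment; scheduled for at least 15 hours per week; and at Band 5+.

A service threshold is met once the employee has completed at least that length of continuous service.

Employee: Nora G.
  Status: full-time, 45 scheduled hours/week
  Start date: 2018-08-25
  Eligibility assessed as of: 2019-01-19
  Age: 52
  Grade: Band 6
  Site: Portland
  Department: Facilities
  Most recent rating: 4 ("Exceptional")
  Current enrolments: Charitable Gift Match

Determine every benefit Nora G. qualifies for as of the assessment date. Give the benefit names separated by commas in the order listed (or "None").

Service from 2018-08-25 to 2019-01-19: 147 days.
Home Office Allowance — status full-time ✓ (not excluded); rating 4 ≥ 2 ✓; service 147 days ≥ 120 days ✓; dept Facilities ✓ → eligible.
Legal Services Plan — status full-time ✓; service 147 days < 12 months (≈360 days) ✗ → not eligible.
Meal Allowance — status full-time ✓ (not excluded); 45 hrs/wk ≥ 24 ✓; grade Band 6 ≥ Band 5 ✓; not eligible for Legal Services Plan ✗ → not eligible.
401(k) Plan — status full-time ✓ (not excluded); service 147 days < 12 months (≈360 days) ✗ → not eligible.
Charitable Gift Match — status full-time ✓; service 147 days ≥ 2 months (≈60 days) ✓; age 52 ≥ 21 ✓; grade Band 6 ≥ Band 4 ✓ → eligible.
Dental Plan — status full-time ✓; service 147 days < 5 years (≈1825 days) ✗ → not eligible.

Home Office Allowance, Charitable Gift Match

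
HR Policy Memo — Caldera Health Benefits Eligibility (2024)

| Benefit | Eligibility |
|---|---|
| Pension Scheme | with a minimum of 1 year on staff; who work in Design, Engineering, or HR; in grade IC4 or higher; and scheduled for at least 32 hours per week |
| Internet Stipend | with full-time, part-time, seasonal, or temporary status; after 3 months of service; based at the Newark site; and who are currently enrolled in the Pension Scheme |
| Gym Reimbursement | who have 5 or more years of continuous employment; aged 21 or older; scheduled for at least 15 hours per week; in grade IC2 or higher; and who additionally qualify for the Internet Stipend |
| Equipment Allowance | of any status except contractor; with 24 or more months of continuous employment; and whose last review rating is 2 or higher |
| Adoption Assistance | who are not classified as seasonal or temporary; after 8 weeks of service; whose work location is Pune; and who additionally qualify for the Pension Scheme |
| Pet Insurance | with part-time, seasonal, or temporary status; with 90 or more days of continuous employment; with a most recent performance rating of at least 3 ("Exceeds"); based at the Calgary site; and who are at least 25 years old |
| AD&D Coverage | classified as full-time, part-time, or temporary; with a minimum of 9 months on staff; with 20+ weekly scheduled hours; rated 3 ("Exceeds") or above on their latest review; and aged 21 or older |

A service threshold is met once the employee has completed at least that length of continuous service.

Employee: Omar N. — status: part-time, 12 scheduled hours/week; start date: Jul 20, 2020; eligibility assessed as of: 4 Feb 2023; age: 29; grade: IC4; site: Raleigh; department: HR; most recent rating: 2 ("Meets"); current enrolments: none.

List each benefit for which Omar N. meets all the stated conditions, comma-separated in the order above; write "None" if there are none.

Service from Jul 20, 2020 to 4 Feb 2023: 929 days.
Pension Scheme — service 929 days ≥ 1 year (≈365 days) ✓; dept HR ✓; grade IC4 ≥ IC4 ✓; 12 hrs/wk < 32 ✗ → not eligible.
Internet Stipend — status part-time ✓; service 929 days ≥ 3 months (≈90 days) ✓; site Raleigh ✗ (not Newark) → not eligible.
Gym Reimbursement — service 929 days < 5 years (≈1825 days) ✗ → not eligible.
Equipment Allowance — status part-time ✓ (not excluded); service 929 days ≥ 24 months (≈720 days) ✓; rating 2 ≥ 2 ✓ → eligible.
Adoption Assistance — status part-time ✓ (not excluded); service 929 days ≥ 8 weeks (≈56 days) ✓; site Raleigh ✗ (not Pune) → not eligible.
Pet Insurance — status part-time ✓; service 929 days ≥ 90 days ✓; rating 2 < 3 ✗ → not eligible.
AD&D Coverage — status part-time ✓; service 929 days ≥ 9 months (≈270 days) ✓; 12 hrs/wk < 20 ✗ → not eligible.

Equipment Allowance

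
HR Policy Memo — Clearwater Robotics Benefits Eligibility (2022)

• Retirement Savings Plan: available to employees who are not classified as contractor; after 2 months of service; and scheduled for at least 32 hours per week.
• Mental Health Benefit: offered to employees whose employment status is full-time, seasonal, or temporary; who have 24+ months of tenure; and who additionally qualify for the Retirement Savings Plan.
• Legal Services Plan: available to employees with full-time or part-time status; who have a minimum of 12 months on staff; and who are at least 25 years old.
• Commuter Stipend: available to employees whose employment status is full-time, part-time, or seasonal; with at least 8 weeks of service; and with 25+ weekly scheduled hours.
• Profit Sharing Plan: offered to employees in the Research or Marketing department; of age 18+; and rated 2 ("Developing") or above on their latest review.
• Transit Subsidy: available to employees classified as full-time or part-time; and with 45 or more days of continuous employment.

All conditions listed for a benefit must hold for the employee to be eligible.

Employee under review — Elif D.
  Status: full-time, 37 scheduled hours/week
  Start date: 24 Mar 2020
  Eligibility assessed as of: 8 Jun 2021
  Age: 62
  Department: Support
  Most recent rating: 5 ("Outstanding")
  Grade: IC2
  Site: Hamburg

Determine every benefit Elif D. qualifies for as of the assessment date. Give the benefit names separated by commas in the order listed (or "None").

Service from 24 Mar 2020 to 8 Jun 2021: 441 days.
Retirement Savings Plan — status full-time ✓ (not excluded); service 441 days ≥ 2 months (≈60 days) ✓; 37 hrs/wk ≥ 32 ✓ → eligible.
Mental Health Benefit — status full-time ✓; service 441 days < 24 months (≈720 days) ✗ → not eligible.
Legal Services Plan — status full-time ✓; service 441 days ≥ 12 months (≈360 days) ✓; age 62 ≥ 25 ✓ → eligible.
Commuter Stipend — status full-time ✓; service 441 days ≥ 8 weeks (≈56 days) ✓; 37 hrs/wk ≥ 25 ✓ → eligible.
Profit Sharing Plan — dept Support ✗ → not eligible.
Transit Subsidy — status full-time ✓; service 441 days ≥ 45 days ✓ → eligible.

Retirement Savings Plan, Legal Services Plan, Commuter Stipend, Transit Subsidy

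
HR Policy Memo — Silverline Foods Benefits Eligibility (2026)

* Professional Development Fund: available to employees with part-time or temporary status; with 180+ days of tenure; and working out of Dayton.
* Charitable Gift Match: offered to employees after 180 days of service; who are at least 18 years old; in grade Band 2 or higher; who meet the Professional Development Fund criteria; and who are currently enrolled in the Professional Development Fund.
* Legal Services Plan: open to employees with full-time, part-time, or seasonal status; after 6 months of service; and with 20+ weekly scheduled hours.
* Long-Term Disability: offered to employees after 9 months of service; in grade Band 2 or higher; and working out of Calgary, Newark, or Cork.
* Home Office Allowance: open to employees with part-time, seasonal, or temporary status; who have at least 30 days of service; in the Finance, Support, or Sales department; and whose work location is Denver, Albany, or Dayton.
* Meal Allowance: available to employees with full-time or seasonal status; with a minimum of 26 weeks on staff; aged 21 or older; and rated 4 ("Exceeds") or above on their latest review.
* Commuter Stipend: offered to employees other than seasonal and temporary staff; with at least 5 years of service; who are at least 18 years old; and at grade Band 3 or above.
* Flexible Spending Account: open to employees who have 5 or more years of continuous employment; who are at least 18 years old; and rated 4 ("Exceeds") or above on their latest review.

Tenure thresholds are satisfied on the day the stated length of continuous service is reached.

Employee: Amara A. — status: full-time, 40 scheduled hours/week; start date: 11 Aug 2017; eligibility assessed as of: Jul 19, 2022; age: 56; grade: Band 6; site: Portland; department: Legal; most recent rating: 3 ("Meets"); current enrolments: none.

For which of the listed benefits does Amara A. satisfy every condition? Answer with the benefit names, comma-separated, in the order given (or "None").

Legal Services Plan

Service from 11 Aug 2017 to Jul 19, 2022: 1803 days.
Professional Development Fund — status full-time ✗ (requires part-time or temporary) → not eligible.
Charitable Gift Match — service 1803 days ≥ 180 days ✓; age 56 ≥ 18 ✓; grade Band 6 ≥ Band 2 ✓; not eligible for Professional Development Fund ✗ → not eligible.
Legal Services Plan — status full-time ✓; service 1803 days ≥ 6 months (≈180 days) ✓; 40 hrs/wk ≥ 20 ✓ → eligible.
Long-Term Disability — service 1803 days ≥ 9 months (≈270 days) ✓; grade Band 6 ≥ Band 2 ✓; site Portland ✗ (not Calgary, Newark, or Cork) → not eligible.
Home Office Allowance — status full-time ✗ (requires part-time, seasonal, or temporary) → not eligible.
Meal Allowance — status full-time ✓; service 1803 days ≥ 26 weeks (≈182 days) ✓; age 56 ≥ 21 ✓; rating 3 < 4 ✗ → not eligible.
Commuter Stipend — status full-time ✓ (not excluded); service 1803 days < 5 years (≈1825 days) ✗ → not eligible.
Flexible Spending Account — service 1803 days < 5 years (≈1825 days) ✗ → not eligible.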